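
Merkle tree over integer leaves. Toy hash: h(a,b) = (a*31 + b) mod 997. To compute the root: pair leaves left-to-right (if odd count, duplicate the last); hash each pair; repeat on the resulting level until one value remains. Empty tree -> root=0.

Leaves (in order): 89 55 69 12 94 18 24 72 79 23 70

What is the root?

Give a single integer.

Answer: 457

Derivation:
L0: [89, 55, 69, 12, 94, 18, 24, 72, 79, 23, 70]
L1: h(89,55)=(89*31+55)%997=820 h(69,12)=(69*31+12)%997=157 h(94,18)=(94*31+18)%997=938 h(24,72)=(24*31+72)%997=816 h(79,23)=(79*31+23)%997=478 h(70,70)=(70*31+70)%997=246 -> [820, 157, 938, 816, 478, 246]
L2: h(820,157)=(820*31+157)%997=652 h(938,816)=(938*31+816)%997=981 h(478,246)=(478*31+246)%997=109 -> [652, 981, 109]
L3: h(652,981)=(652*31+981)%997=256 h(109,109)=(109*31+109)%997=497 -> [256, 497]
L4: h(256,497)=(256*31+497)%997=457 -> [457]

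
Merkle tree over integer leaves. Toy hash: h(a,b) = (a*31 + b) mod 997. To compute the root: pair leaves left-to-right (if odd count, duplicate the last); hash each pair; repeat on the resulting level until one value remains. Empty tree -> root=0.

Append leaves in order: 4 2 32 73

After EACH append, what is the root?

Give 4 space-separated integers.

Answer: 4 126 942 983

Derivation:
After append 4 (leaves=[4]):
  L0: [4]
  root=4
After append 2 (leaves=[4, 2]):
  L0: [4, 2]
  L1: h(4,2)=(4*31+2)%997=126 -> [126]
  root=126
After append 32 (leaves=[4, 2, 32]):
  L0: [4, 2, 32]
  L1: h(4,2)=(4*31+2)%997=126 h(32,32)=(32*31+32)%997=27 -> [126, 27]
  L2: h(126,27)=(126*31+27)%997=942 -> [942]
  root=942
After append 73 (leaves=[4, 2, 32, 73]):
  L0: [4, 2, 32, 73]
  L1: h(4,2)=(4*31+2)%997=126 h(32,73)=(32*31+73)%997=68 -> [126, 68]
  L2: h(126,68)=(126*31+68)%997=983 -> [983]
  root=983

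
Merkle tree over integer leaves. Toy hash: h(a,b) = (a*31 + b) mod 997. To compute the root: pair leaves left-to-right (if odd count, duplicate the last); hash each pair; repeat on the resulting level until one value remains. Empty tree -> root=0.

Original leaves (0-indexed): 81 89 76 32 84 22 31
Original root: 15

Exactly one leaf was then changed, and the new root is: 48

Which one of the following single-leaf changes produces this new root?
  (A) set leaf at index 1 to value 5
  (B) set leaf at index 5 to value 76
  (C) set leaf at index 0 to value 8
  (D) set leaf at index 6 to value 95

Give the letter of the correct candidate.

Original leaves: [81, 89, 76, 32, 84, 22, 31]
Target new root: 48
Try each candidate change and compute the resulting root:
Candidate A: set leaf[1] = 5 -> leaves = [81, 5, 76, 32, 84, 22, 31]
  L0: [81, 5, 76, 32, 84, 22, 31]
  L1: h(81,5)=(81*31+5)%997=522 h(76,32)=(76*31+32)%997=394 h(84,22)=(84*31+22)%997=632 h(31,31)=(31*31+31)%997=992 -> [522, 394, 632, 992]
  L2: h(522,394)=(522*31+394)%997=624 h(632,992)=(632*31+992)%997=644 -> [624, 644]
  L3: h(624,644)=(624*31+644)%997=48 -> [48]
  root = 48 == target 48  ** MATCH **
Candidate B: set leaf[5] = 76 -> leaves = [81, 89, 76, 32, 84, 76, 31]
  L0: [81, 89, 76, 32, 84, 76, 31]
  L1: h(81,89)=(81*31+89)%997=606 h(76,32)=(76*31+32)%997=394 h(84,76)=(84*31+76)%997=686 h(31,31)=(31*31+31)%997=992 -> [606, 394, 686, 992]
  L2: h(606,394)=(606*31+394)%997=237 h(686,992)=(686*31+992)%997=324 -> [237, 324]
  L3: h(237,324)=(237*31+324)%997=692 -> [692]
  root = 692 != target 48
Candidate C: set leaf[0] = 8 -> leaves = [8, 89, 76, 32, 84, 22, 31]
  L0: [8, 89, 76, 32, 84, 22, 31]
  L1: h(8,89)=(8*31+89)%997=337 h(76,32)=(76*31+32)%997=394 h(84,22)=(84*31+22)%997=632 h(31,31)=(31*31+31)%997=992 -> [337, 394, 632, 992]
  L2: h(337,394)=(337*31+394)%997=871 h(632,992)=(632*31+992)%997=644 -> [871, 644]
  L3: h(871,644)=(871*31+644)%997=726 -> [726]
  root = 726 != target 48
Candidate D: set leaf[6] = 95 -> leaves = [81, 89, 76, 32, 84, 22, 95]
  L0: [81, 89, 76, 32, 84, 22, 95]
  L1: h(81,89)=(81*31+89)%997=606 h(76,32)=(76*31+32)%997=394 h(84,22)=(84*31+22)%997=632 h(95,95)=(95*31+95)%997=49 -> [606, 394, 632, 49]
  L2: h(606,394)=(606*31+394)%997=237 h(632,49)=(632*31+49)%997=698 -> [237, 698]
  L3: h(237,698)=(237*31+698)%997=69 -> [69]
  root = 69 != target 48
Candidate A produces the target root.

Answer: A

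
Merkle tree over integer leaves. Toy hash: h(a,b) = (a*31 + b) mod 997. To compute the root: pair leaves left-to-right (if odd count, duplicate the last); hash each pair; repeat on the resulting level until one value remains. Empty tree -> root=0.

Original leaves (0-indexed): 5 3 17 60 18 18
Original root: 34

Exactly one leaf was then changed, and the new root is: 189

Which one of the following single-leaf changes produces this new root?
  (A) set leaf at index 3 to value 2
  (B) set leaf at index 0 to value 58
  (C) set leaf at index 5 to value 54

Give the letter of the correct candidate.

Original leaves: [5, 3, 17, 60, 18, 18]
Target new root: 189
Try each candidate change and compute the resulting root:
Candidate A: set leaf[3] = 2 -> leaves = [5, 3, 17, 2, 18, 18]
  L0: [5, 3, 17, 2, 18, 18]
  L1: h(5,3)=(5*31+3)%997=158 h(17,2)=(17*31+2)%997=529 h(18,18)=(18*31+18)%997=576 -> [158, 529, 576]
  L2: h(158,529)=(158*31+529)%997=442 h(576,576)=(576*31+576)%997=486 -> [442, 486]
  L3: h(442,486)=(442*31+486)%997=230 -> [230]
  root = 230 != target 189
Candidate B: set leaf[0] = 58 -> leaves = [58, 3, 17, 60, 18, 18]
  L0: [58, 3, 17, 60, 18, 18]
  L1: h(58,3)=(58*31+3)%997=804 h(17,60)=(17*31+60)%997=587 h(18,18)=(18*31+18)%997=576 -> [804, 587, 576]
  L2: h(804,587)=(804*31+587)%997=586 h(576,576)=(576*31+576)%997=486 -> [586, 486]
  L3: h(586,486)=(586*31+486)%997=706 -> [706]
  root = 706 != target 189
Candidate C: set leaf[5] = 54 -> leaves = [5, 3, 17, 60, 18, 54]
  L0: [5, 3, 17, 60, 18, 54]
  L1: h(5,3)=(5*31+3)%997=158 h(17,60)=(17*31+60)%997=587 h(18,54)=(18*31+54)%997=612 -> [158, 587, 612]
  L2: h(158,587)=(158*31+587)%997=500 h(612,612)=(612*31+612)%997=641 -> [500, 641]
  L3: h(500,641)=(500*31+641)%997=189 -> [189]
  root = 189 == target 189  ** MATCH **
Candidate C produces the target root.

Answer: C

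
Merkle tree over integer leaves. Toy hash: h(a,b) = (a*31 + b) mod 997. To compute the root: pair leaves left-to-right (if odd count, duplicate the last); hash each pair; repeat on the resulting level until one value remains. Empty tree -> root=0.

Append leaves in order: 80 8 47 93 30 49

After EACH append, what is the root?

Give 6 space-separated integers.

Answer: 80 494 866 912 169 777

Derivation:
After append 80 (leaves=[80]):
  L0: [80]
  root=80
After append 8 (leaves=[80, 8]):
  L0: [80, 8]
  L1: h(80,8)=(80*31+8)%997=494 -> [494]
  root=494
After append 47 (leaves=[80, 8, 47]):
  L0: [80, 8, 47]
  L1: h(80,8)=(80*31+8)%997=494 h(47,47)=(47*31+47)%997=507 -> [494, 507]
  L2: h(494,507)=(494*31+507)%997=866 -> [866]
  root=866
After append 93 (leaves=[80, 8, 47, 93]):
  L0: [80, 8, 47, 93]
  L1: h(80,8)=(80*31+8)%997=494 h(47,93)=(47*31+93)%997=553 -> [494, 553]
  L2: h(494,553)=(494*31+553)%997=912 -> [912]
  root=912
After append 30 (leaves=[80, 8, 47, 93, 30]):
  L0: [80, 8, 47, 93, 30]
  L1: h(80,8)=(80*31+8)%997=494 h(47,93)=(47*31+93)%997=553 h(30,30)=(30*31+30)%997=960 -> [494, 553, 960]
  L2: h(494,553)=(494*31+553)%997=912 h(960,960)=(960*31+960)%997=810 -> [912, 810]
  L3: h(912,810)=(912*31+810)%997=169 -> [169]
  root=169
After append 49 (leaves=[80, 8, 47, 93, 30, 49]):
  L0: [80, 8, 47, 93, 30, 49]
  L1: h(80,8)=(80*31+8)%997=494 h(47,93)=(47*31+93)%997=553 h(30,49)=(30*31+49)%997=979 -> [494, 553, 979]
  L2: h(494,553)=(494*31+553)%997=912 h(979,979)=(979*31+979)%997=421 -> [912, 421]
  L3: h(912,421)=(912*31+421)%997=777 -> [777]
  root=777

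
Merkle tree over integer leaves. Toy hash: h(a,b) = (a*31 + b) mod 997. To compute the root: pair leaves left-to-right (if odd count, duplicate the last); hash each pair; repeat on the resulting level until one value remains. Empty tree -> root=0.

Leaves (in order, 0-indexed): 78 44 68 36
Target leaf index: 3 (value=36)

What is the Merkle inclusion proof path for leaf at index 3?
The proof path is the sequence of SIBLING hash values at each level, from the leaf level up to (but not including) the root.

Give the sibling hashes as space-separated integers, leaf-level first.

L0 (leaves): [78, 44, 68, 36], target index=3
L1: h(78,44)=(78*31+44)%997=468 [pair 0] h(68,36)=(68*31+36)%997=150 [pair 1] -> [468, 150]
  Sibling for proof at L0: 68
L2: h(468,150)=(468*31+150)%997=700 [pair 0] -> [700]
  Sibling for proof at L1: 468
Root: 700
Proof path (sibling hashes from leaf to root): [68, 468]

Answer: 68 468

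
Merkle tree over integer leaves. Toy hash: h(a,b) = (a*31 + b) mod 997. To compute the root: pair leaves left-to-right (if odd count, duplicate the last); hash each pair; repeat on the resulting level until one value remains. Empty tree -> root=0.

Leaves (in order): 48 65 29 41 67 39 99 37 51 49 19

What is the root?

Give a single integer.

L0: [48, 65, 29, 41, 67, 39, 99, 37, 51, 49, 19]
L1: h(48,65)=(48*31+65)%997=556 h(29,41)=(29*31+41)%997=940 h(67,39)=(67*31+39)%997=122 h(99,37)=(99*31+37)%997=115 h(51,49)=(51*31+49)%997=633 h(19,19)=(19*31+19)%997=608 -> [556, 940, 122, 115, 633, 608]
L2: h(556,940)=(556*31+940)%997=230 h(122,115)=(122*31+115)%997=906 h(633,608)=(633*31+608)%997=291 -> [230, 906, 291]
L3: h(230,906)=(230*31+906)%997=60 h(291,291)=(291*31+291)%997=339 -> [60, 339]
L4: h(60,339)=(60*31+339)%997=205 -> [205]

Answer: 205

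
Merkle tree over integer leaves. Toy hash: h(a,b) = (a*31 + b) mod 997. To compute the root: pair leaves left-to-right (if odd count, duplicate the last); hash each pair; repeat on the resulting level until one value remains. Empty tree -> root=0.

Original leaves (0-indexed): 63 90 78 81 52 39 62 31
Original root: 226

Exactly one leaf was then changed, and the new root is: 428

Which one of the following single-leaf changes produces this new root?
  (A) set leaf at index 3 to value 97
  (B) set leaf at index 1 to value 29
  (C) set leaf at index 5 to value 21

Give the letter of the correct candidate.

Original leaves: [63, 90, 78, 81, 52, 39, 62, 31]
Target new root: 428
Try each candidate change and compute the resulting root:
Candidate A: set leaf[3] = 97 -> leaves = [63, 90, 78, 97, 52, 39, 62, 31]
  L0: [63, 90, 78, 97, 52, 39, 62, 31]
  L1: h(63,90)=(63*31+90)%997=49 h(78,97)=(78*31+97)%997=521 h(52,39)=(52*31+39)%997=654 h(62,31)=(62*31+31)%997=956 -> [49, 521, 654, 956]
  L2: h(49,521)=(49*31+521)%997=46 h(654,956)=(654*31+956)%997=293 -> [46, 293]
  L3: h(46,293)=(46*31+293)%997=722 -> [722]
  root = 722 != target 428
Candidate B: set leaf[1] = 29 -> leaves = [63, 29, 78, 81, 52, 39, 62, 31]
  L0: [63, 29, 78, 81, 52, 39, 62, 31]
  L1: h(63,29)=(63*31+29)%997=985 h(78,81)=(78*31+81)%997=505 h(52,39)=(52*31+39)%997=654 h(62,31)=(62*31+31)%997=956 -> [985, 505, 654, 956]
  L2: h(985,505)=(985*31+505)%997=133 h(654,956)=(654*31+956)%997=293 -> [133, 293]
  L3: h(133,293)=(133*31+293)%997=428 -> [428]
  root = 428 == target 428  ** MATCH **
Candidate C: set leaf[5] = 21 -> leaves = [63, 90, 78, 81, 52, 21, 62, 31]
  L0: [63, 90, 78, 81, 52, 21, 62, 31]
  L1: h(63,90)=(63*31+90)%997=49 h(78,81)=(78*31+81)%997=505 h(52,21)=(52*31+21)%997=636 h(62,31)=(62*31+31)%997=956 -> [49, 505, 636, 956]
  L2: h(49,505)=(49*31+505)%997=30 h(636,956)=(636*31+956)%997=732 -> [30, 732]
  L3: h(30,732)=(30*31+732)%997=665 -> [665]
  root = 665 != target 428
Candidate B produces the target root.

Answer: B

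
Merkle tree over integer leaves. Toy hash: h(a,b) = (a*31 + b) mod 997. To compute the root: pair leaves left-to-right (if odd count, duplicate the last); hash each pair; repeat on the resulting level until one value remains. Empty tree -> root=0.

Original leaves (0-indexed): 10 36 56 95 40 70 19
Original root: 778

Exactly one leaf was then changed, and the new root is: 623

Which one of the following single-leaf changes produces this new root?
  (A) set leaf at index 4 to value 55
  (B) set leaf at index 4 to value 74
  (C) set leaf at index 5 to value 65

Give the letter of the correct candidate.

Original leaves: [10, 36, 56, 95, 40, 70, 19]
Target new root: 623
Try each candidate change and compute the resulting root:
Candidate A: set leaf[4] = 55 -> leaves = [10, 36, 56, 95, 55, 70, 19]
  L0: [10, 36, 56, 95, 55, 70, 19]
  L1: h(10,36)=(10*31+36)%997=346 h(56,95)=(56*31+95)%997=834 h(55,70)=(55*31+70)%997=778 h(19,19)=(19*31+19)%997=608 -> [346, 834, 778, 608]
  L2: h(346,834)=(346*31+834)%997=593 h(778,608)=(778*31+608)%997=798 -> [593, 798]
  L3: h(593,798)=(593*31+798)%997=238 -> [238]
  root = 238 != target 623
Candidate B: set leaf[4] = 74 -> leaves = [10, 36, 56, 95, 74, 70, 19]
  L0: [10, 36, 56, 95, 74, 70, 19]
  L1: h(10,36)=(10*31+36)%997=346 h(56,95)=(56*31+95)%997=834 h(74,70)=(74*31+70)%997=370 h(19,19)=(19*31+19)%997=608 -> [346, 834, 370, 608]
  L2: h(346,834)=(346*31+834)%997=593 h(370,608)=(370*31+608)%997=114 -> [593, 114]
  L3: h(593,114)=(593*31+114)%997=551 -> [551]
  root = 551 != target 623
Candidate C: set leaf[5] = 65 -> leaves = [10, 36, 56, 95, 40, 65, 19]
  L0: [10, 36, 56, 95, 40, 65, 19]
  L1: h(10,36)=(10*31+36)%997=346 h(56,95)=(56*31+95)%997=834 h(40,65)=(40*31+65)%997=308 h(19,19)=(19*31+19)%997=608 -> [346, 834, 308, 608]
  L2: h(346,834)=(346*31+834)%997=593 h(308,608)=(308*31+608)%997=186 -> [593, 186]
  L3: h(593,186)=(593*31+186)%997=623 -> [623]
  root = 623 == target 623  ** MATCH **
Candidate C produces the target root.

Answer: C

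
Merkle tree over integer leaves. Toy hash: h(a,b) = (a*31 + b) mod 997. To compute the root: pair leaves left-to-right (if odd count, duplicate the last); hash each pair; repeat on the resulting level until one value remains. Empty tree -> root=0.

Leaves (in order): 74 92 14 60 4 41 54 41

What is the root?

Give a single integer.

Answer: 56

Derivation:
L0: [74, 92, 14, 60, 4, 41, 54, 41]
L1: h(74,92)=(74*31+92)%997=392 h(14,60)=(14*31+60)%997=494 h(4,41)=(4*31+41)%997=165 h(54,41)=(54*31+41)%997=718 -> [392, 494, 165, 718]
L2: h(392,494)=(392*31+494)%997=682 h(165,718)=(165*31+718)%997=848 -> [682, 848]
L3: h(682,848)=(682*31+848)%997=56 -> [56]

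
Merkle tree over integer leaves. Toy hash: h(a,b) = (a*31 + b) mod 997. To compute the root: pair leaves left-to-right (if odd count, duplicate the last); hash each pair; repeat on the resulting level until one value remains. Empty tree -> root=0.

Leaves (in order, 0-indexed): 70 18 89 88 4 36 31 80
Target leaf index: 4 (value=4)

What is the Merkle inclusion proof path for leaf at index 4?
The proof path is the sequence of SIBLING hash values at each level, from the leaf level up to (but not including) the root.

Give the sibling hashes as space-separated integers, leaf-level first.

Answer: 36 44 885

Derivation:
L0 (leaves): [70, 18, 89, 88, 4, 36, 31, 80], target index=4
L1: h(70,18)=(70*31+18)%997=194 [pair 0] h(89,88)=(89*31+88)%997=853 [pair 1] h(4,36)=(4*31+36)%997=160 [pair 2] h(31,80)=(31*31+80)%997=44 [pair 3] -> [194, 853, 160, 44]
  Sibling for proof at L0: 36
L2: h(194,853)=(194*31+853)%997=885 [pair 0] h(160,44)=(160*31+44)%997=19 [pair 1] -> [885, 19]
  Sibling for proof at L1: 44
L3: h(885,19)=(885*31+19)%997=535 [pair 0] -> [535]
  Sibling for proof at L2: 885
Root: 535
Proof path (sibling hashes from leaf to root): [36, 44, 885]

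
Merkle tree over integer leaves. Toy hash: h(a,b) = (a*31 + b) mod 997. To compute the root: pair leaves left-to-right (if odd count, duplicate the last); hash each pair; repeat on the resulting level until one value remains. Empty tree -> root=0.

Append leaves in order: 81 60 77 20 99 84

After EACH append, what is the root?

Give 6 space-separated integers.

Answer: 81 577 411 354 686 206

Derivation:
After append 81 (leaves=[81]):
  L0: [81]
  root=81
After append 60 (leaves=[81, 60]):
  L0: [81, 60]
  L1: h(81,60)=(81*31+60)%997=577 -> [577]
  root=577
After append 77 (leaves=[81, 60, 77]):
  L0: [81, 60, 77]
  L1: h(81,60)=(81*31+60)%997=577 h(77,77)=(77*31+77)%997=470 -> [577, 470]
  L2: h(577,470)=(577*31+470)%997=411 -> [411]
  root=411
After append 20 (leaves=[81, 60, 77, 20]):
  L0: [81, 60, 77, 20]
  L1: h(81,60)=(81*31+60)%997=577 h(77,20)=(77*31+20)%997=413 -> [577, 413]
  L2: h(577,413)=(577*31+413)%997=354 -> [354]
  root=354
After append 99 (leaves=[81, 60, 77, 20, 99]):
  L0: [81, 60, 77, 20, 99]
  L1: h(81,60)=(81*31+60)%997=577 h(77,20)=(77*31+20)%997=413 h(99,99)=(99*31+99)%997=177 -> [577, 413, 177]
  L2: h(577,413)=(577*31+413)%997=354 h(177,177)=(177*31+177)%997=679 -> [354, 679]
  L3: h(354,679)=(354*31+679)%997=686 -> [686]
  root=686
After append 84 (leaves=[81, 60, 77, 20, 99, 84]):
  L0: [81, 60, 77, 20, 99, 84]
  L1: h(81,60)=(81*31+60)%997=577 h(77,20)=(77*31+20)%997=413 h(99,84)=(99*31+84)%997=162 -> [577, 413, 162]
  L2: h(577,413)=(577*31+413)%997=354 h(162,162)=(162*31+162)%997=199 -> [354, 199]
  L3: h(354,199)=(354*31+199)%997=206 -> [206]
  root=206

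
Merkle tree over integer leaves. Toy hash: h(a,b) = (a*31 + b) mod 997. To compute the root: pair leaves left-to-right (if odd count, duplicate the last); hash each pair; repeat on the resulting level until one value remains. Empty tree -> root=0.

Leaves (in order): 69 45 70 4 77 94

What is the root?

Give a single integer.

L0: [69, 45, 70, 4, 77, 94]
L1: h(69,45)=(69*31+45)%997=190 h(70,4)=(70*31+4)%997=180 h(77,94)=(77*31+94)%997=487 -> [190, 180, 487]
L2: h(190,180)=(190*31+180)%997=88 h(487,487)=(487*31+487)%997=629 -> [88, 629]
L3: h(88,629)=(88*31+629)%997=366 -> [366]

Answer: 366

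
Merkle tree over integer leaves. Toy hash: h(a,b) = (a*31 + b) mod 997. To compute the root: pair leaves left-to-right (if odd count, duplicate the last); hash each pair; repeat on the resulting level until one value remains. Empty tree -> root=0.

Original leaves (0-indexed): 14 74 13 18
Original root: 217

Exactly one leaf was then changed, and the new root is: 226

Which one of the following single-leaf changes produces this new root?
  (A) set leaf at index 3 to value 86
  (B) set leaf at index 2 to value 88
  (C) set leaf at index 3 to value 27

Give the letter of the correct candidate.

Answer: C

Derivation:
Original leaves: [14, 74, 13, 18]
Target new root: 226
Try each candidate change and compute the resulting root:
Candidate A: set leaf[3] = 86 -> leaves = [14, 74, 13, 86]
  L0: [14, 74, 13, 86]
  L1: h(14,74)=(14*31+74)%997=508 h(13,86)=(13*31+86)%997=489 -> [508, 489]
  L2: h(508,489)=(508*31+489)%997=285 -> [285]
  root = 285 != target 226
Candidate B: set leaf[2] = 88 -> leaves = [14, 74, 88, 18]
  L0: [14, 74, 88, 18]
  L1: h(14,74)=(14*31+74)%997=508 h(88,18)=(88*31+18)%997=752 -> [508, 752]
  L2: h(508,752)=(508*31+752)%997=548 -> [548]
  root = 548 != target 226
Candidate C: set leaf[3] = 27 -> leaves = [14, 74, 13, 27]
  L0: [14, 74, 13, 27]
  L1: h(14,74)=(14*31+74)%997=508 h(13,27)=(13*31+27)%997=430 -> [508, 430]
  L2: h(508,430)=(508*31+430)%997=226 -> [226]
  root = 226 == target 226  ** MATCH **
Candidate C produces the target root.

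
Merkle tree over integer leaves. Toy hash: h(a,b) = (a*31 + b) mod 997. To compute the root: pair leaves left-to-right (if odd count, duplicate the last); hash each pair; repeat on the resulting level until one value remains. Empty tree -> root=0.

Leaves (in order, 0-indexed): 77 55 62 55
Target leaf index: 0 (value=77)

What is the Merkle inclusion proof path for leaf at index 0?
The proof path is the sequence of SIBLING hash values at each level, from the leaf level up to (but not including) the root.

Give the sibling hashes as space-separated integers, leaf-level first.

L0 (leaves): [77, 55, 62, 55], target index=0
L1: h(77,55)=(77*31+55)%997=448 [pair 0] h(62,55)=(62*31+55)%997=980 [pair 1] -> [448, 980]
  Sibling for proof at L0: 55
L2: h(448,980)=(448*31+980)%997=910 [pair 0] -> [910]
  Sibling for proof at L1: 980
Root: 910
Proof path (sibling hashes from leaf to root): [55, 980]

Answer: 55 980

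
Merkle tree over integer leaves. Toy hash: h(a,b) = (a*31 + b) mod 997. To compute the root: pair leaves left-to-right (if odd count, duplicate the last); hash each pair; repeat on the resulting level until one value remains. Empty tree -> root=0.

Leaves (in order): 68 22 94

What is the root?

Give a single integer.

Answer: 245

Derivation:
L0: [68, 22, 94]
L1: h(68,22)=(68*31+22)%997=136 h(94,94)=(94*31+94)%997=17 -> [136, 17]
L2: h(136,17)=(136*31+17)%997=245 -> [245]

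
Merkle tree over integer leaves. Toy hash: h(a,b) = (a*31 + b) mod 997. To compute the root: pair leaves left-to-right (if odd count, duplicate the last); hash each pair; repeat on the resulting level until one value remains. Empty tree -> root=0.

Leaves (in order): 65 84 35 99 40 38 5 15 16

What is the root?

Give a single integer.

Answer: 718

Derivation:
L0: [65, 84, 35, 99, 40, 38, 5, 15, 16]
L1: h(65,84)=(65*31+84)%997=105 h(35,99)=(35*31+99)%997=187 h(40,38)=(40*31+38)%997=281 h(5,15)=(5*31+15)%997=170 h(16,16)=(16*31+16)%997=512 -> [105, 187, 281, 170, 512]
L2: h(105,187)=(105*31+187)%997=451 h(281,170)=(281*31+170)%997=905 h(512,512)=(512*31+512)%997=432 -> [451, 905, 432]
L3: h(451,905)=(451*31+905)%997=928 h(432,432)=(432*31+432)%997=863 -> [928, 863]
L4: h(928,863)=(928*31+863)%997=718 -> [718]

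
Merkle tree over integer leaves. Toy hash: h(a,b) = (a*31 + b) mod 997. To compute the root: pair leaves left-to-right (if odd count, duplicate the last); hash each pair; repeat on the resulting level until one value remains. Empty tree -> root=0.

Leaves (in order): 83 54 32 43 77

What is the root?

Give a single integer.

Answer: 409

Derivation:
L0: [83, 54, 32, 43, 77]
L1: h(83,54)=(83*31+54)%997=633 h(32,43)=(32*31+43)%997=38 h(77,77)=(77*31+77)%997=470 -> [633, 38, 470]
L2: h(633,38)=(633*31+38)%997=718 h(470,470)=(470*31+470)%997=85 -> [718, 85]
L3: h(718,85)=(718*31+85)%997=409 -> [409]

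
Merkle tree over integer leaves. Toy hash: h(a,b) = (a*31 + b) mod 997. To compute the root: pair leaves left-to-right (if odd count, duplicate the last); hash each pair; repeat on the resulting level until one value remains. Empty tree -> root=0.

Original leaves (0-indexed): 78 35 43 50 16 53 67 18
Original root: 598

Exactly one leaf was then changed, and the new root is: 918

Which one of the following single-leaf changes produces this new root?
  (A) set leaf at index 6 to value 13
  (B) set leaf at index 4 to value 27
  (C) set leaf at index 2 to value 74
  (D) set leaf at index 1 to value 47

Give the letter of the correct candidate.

Answer: A

Derivation:
Original leaves: [78, 35, 43, 50, 16, 53, 67, 18]
Target new root: 918
Try each candidate change and compute the resulting root:
Candidate A: set leaf[6] = 13 -> leaves = [78, 35, 43, 50, 16, 53, 13, 18]
  L0: [78, 35, 43, 50, 16, 53, 13, 18]
  L1: h(78,35)=(78*31+35)%997=459 h(43,50)=(43*31+50)%997=386 h(16,53)=(16*31+53)%997=549 h(13,18)=(13*31+18)%997=421 -> [459, 386, 549, 421]
  L2: h(459,386)=(459*31+386)%997=657 h(549,421)=(549*31+421)%997=491 -> [657, 491]
  L3: h(657,491)=(657*31+491)%997=918 -> [918]
  root = 918 == target 918  ** MATCH **
Candidate B: set leaf[4] = 27 -> leaves = [78, 35, 43, 50, 27, 53, 67, 18]
  L0: [78, 35, 43, 50, 27, 53, 67, 18]
  L1: h(78,35)=(78*31+35)%997=459 h(43,50)=(43*31+50)%997=386 h(27,53)=(27*31+53)%997=890 h(67,18)=(67*31+18)%997=101 -> [459, 386, 890, 101]
  L2: h(459,386)=(459*31+386)%997=657 h(890,101)=(890*31+101)%997=772 -> [657, 772]
  L3: h(657,772)=(657*31+772)%997=202 -> [202]
  root = 202 != target 918
Candidate C: set leaf[2] = 74 -> leaves = [78, 35, 74, 50, 16, 53, 67, 18]
  L0: [78, 35, 74, 50, 16, 53, 67, 18]
  L1: h(78,35)=(78*31+35)%997=459 h(74,50)=(74*31+50)%997=350 h(16,53)=(16*31+53)%997=549 h(67,18)=(67*31+18)%997=101 -> [459, 350, 549, 101]
  L2: h(459,350)=(459*31+350)%997=621 h(549,101)=(549*31+101)%997=171 -> [621, 171]
  L3: h(621,171)=(621*31+171)%997=479 -> [479]
  root = 479 != target 918
Candidate D: set leaf[1] = 47 -> leaves = [78, 47, 43, 50, 16, 53, 67, 18]
  L0: [78, 47, 43, 50, 16, 53, 67, 18]
  L1: h(78,47)=(78*31+47)%997=471 h(43,50)=(43*31+50)%997=386 h(16,53)=(16*31+53)%997=549 h(67,18)=(67*31+18)%997=101 -> [471, 386, 549, 101]
  L2: h(471,386)=(471*31+386)%997=32 h(549,101)=(549*31+101)%997=171 -> [32, 171]
  L3: h(32,171)=(32*31+171)%997=166 -> [166]
  root = 166 != target 918
Candidate A produces the target root.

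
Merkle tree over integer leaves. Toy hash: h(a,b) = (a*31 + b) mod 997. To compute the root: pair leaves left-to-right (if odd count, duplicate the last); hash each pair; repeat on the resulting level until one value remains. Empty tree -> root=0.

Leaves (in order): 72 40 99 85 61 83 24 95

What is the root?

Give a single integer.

L0: [72, 40, 99, 85, 61, 83, 24, 95]
L1: h(72,40)=(72*31+40)%997=278 h(99,85)=(99*31+85)%997=163 h(61,83)=(61*31+83)%997=977 h(24,95)=(24*31+95)%997=839 -> [278, 163, 977, 839]
L2: h(278,163)=(278*31+163)%997=805 h(977,839)=(977*31+839)%997=219 -> [805, 219]
L3: h(805,219)=(805*31+219)%997=249 -> [249]

Answer: 249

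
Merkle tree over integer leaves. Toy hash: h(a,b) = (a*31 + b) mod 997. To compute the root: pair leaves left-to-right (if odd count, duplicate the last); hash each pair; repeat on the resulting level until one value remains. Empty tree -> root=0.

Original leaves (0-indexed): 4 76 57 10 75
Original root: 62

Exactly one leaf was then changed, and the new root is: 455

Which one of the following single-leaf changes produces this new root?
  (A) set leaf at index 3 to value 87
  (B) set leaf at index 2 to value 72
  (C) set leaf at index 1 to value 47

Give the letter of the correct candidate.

Answer: A

Derivation:
Original leaves: [4, 76, 57, 10, 75]
Target new root: 455
Try each candidate change and compute the resulting root:
Candidate A: set leaf[3] = 87 -> leaves = [4, 76, 57, 87, 75]
  L0: [4, 76, 57, 87, 75]
  L1: h(4,76)=(4*31+76)%997=200 h(57,87)=(57*31+87)%997=857 h(75,75)=(75*31+75)%997=406 -> [200, 857, 406]
  L2: h(200,857)=(200*31+857)%997=78 h(406,406)=(406*31+406)%997=31 -> [78, 31]
  L3: h(78,31)=(78*31+31)%997=455 -> [455]
  root = 455 == target 455  ** MATCH **
Candidate B: set leaf[2] = 72 -> leaves = [4, 76, 72, 10, 75]
  L0: [4, 76, 72, 10, 75]
  L1: h(4,76)=(4*31+76)%997=200 h(72,10)=(72*31+10)%997=248 h(75,75)=(75*31+75)%997=406 -> [200, 248, 406]
  L2: h(200,248)=(200*31+248)%997=466 h(406,406)=(406*31+406)%997=31 -> [466, 31]
  L3: h(466,31)=(466*31+31)%997=519 -> [519]
  root = 519 != target 455
Candidate C: set leaf[1] = 47 -> leaves = [4, 47, 57, 10, 75]
  L0: [4, 47, 57, 10, 75]
  L1: h(4,47)=(4*31+47)%997=171 h(57,10)=(57*31+10)%997=780 h(75,75)=(75*31+75)%997=406 -> [171, 780, 406]
  L2: h(171,780)=(171*31+780)%997=99 h(406,406)=(406*31+406)%997=31 -> [99, 31]
  L3: h(99,31)=(99*31+31)%997=109 -> [109]
  root = 109 != target 455
Candidate A produces the target root.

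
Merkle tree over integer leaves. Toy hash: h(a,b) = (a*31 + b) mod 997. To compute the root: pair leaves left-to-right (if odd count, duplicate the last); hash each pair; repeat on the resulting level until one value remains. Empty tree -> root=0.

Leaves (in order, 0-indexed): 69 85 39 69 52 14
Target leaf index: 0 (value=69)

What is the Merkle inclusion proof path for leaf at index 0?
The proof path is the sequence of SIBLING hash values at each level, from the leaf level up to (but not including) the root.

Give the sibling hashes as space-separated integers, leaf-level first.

Answer: 85 281 188

Derivation:
L0 (leaves): [69, 85, 39, 69, 52, 14], target index=0
L1: h(69,85)=(69*31+85)%997=230 [pair 0] h(39,69)=(39*31+69)%997=281 [pair 1] h(52,14)=(52*31+14)%997=629 [pair 2] -> [230, 281, 629]
  Sibling for proof at L0: 85
L2: h(230,281)=(230*31+281)%997=432 [pair 0] h(629,629)=(629*31+629)%997=188 [pair 1] -> [432, 188]
  Sibling for proof at L1: 281
L3: h(432,188)=(432*31+188)%997=619 [pair 0] -> [619]
  Sibling for proof at L2: 188
Root: 619
Proof path (sibling hashes from leaf to root): [85, 281, 188]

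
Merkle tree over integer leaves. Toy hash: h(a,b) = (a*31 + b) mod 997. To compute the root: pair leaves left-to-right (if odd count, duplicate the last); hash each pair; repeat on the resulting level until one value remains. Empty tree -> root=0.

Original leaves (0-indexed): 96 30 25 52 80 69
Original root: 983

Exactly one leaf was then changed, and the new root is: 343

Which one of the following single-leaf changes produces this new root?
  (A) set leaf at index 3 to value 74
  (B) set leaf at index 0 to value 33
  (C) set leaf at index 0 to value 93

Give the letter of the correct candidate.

Answer: C

Derivation:
Original leaves: [96, 30, 25, 52, 80, 69]
Target new root: 343
Try each candidate change and compute the resulting root:
Candidate A: set leaf[3] = 74 -> leaves = [96, 30, 25, 74, 80, 69]
  L0: [96, 30, 25, 74, 80, 69]
  L1: h(96,30)=(96*31+30)%997=15 h(25,74)=(25*31+74)%997=849 h(80,69)=(80*31+69)%997=555 -> [15, 849, 555]
  L2: h(15,849)=(15*31+849)%997=317 h(555,555)=(555*31+555)%997=811 -> [317, 811]
  L3: h(317,811)=(317*31+811)%997=668 -> [668]
  root = 668 != target 343
Candidate B: set leaf[0] = 33 -> leaves = [33, 30, 25, 52, 80, 69]
  L0: [33, 30, 25, 52, 80, 69]
  L1: h(33,30)=(33*31+30)%997=56 h(25,52)=(25*31+52)%997=827 h(80,69)=(80*31+69)%997=555 -> [56, 827, 555]
  L2: h(56,827)=(56*31+827)%997=569 h(555,555)=(555*31+555)%997=811 -> [569, 811]
  L3: h(569,811)=(569*31+811)%997=504 -> [504]
  root = 504 != target 343
Candidate C: set leaf[0] = 93 -> leaves = [93, 30, 25, 52, 80, 69]
  L0: [93, 30, 25, 52, 80, 69]
  L1: h(93,30)=(93*31+30)%997=919 h(25,52)=(25*31+52)%997=827 h(80,69)=(80*31+69)%997=555 -> [919, 827, 555]
  L2: h(919,827)=(919*31+827)%997=403 h(555,555)=(555*31+555)%997=811 -> [403, 811]
  L3: h(403,811)=(403*31+811)%997=343 -> [343]
  root = 343 == target 343  ** MATCH **
Candidate C produces the target root.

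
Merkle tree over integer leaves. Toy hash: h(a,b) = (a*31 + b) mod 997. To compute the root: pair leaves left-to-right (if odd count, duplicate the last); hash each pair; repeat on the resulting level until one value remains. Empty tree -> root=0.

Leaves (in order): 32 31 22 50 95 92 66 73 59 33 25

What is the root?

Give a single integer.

L0: [32, 31, 22, 50, 95, 92, 66, 73, 59, 33, 25]
L1: h(32,31)=(32*31+31)%997=26 h(22,50)=(22*31+50)%997=732 h(95,92)=(95*31+92)%997=46 h(66,73)=(66*31+73)%997=125 h(59,33)=(59*31+33)%997=865 h(25,25)=(25*31+25)%997=800 -> [26, 732, 46, 125, 865, 800]
L2: h(26,732)=(26*31+732)%997=541 h(46,125)=(46*31+125)%997=554 h(865,800)=(865*31+800)%997=696 -> [541, 554, 696]
L3: h(541,554)=(541*31+554)%997=376 h(696,696)=(696*31+696)%997=338 -> [376, 338]
L4: h(376,338)=(376*31+338)%997=30 -> [30]

Answer: 30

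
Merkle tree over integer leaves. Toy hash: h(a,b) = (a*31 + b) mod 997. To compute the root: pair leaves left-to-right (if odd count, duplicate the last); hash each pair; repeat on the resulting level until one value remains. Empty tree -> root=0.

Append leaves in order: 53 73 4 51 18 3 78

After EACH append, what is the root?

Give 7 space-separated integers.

Answer: 53 719 483 530 964 484 425

Derivation:
After append 53 (leaves=[53]):
  L0: [53]
  root=53
After append 73 (leaves=[53, 73]):
  L0: [53, 73]
  L1: h(53,73)=(53*31+73)%997=719 -> [719]
  root=719
After append 4 (leaves=[53, 73, 4]):
  L0: [53, 73, 4]
  L1: h(53,73)=(53*31+73)%997=719 h(4,4)=(4*31+4)%997=128 -> [719, 128]
  L2: h(719,128)=(719*31+128)%997=483 -> [483]
  root=483
After append 51 (leaves=[53, 73, 4, 51]):
  L0: [53, 73, 4, 51]
  L1: h(53,73)=(53*31+73)%997=719 h(4,51)=(4*31+51)%997=175 -> [719, 175]
  L2: h(719,175)=(719*31+175)%997=530 -> [530]
  root=530
After append 18 (leaves=[53, 73, 4, 51, 18]):
  L0: [53, 73, 4, 51, 18]
  L1: h(53,73)=(53*31+73)%997=719 h(4,51)=(4*31+51)%997=175 h(18,18)=(18*31+18)%997=576 -> [719, 175, 576]
  L2: h(719,175)=(719*31+175)%997=530 h(576,576)=(576*31+576)%997=486 -> [530, 486]
  L3: h(530,486)=(530*31+486)%997=964 -> [964]
  root=964
After append 3 (leaves=[53, 73, 4, 51, 18, 3]):
  L0: [53, 73, 4, 51, 18, 3]
  L1: h(53,73)=(53*31+73)%997=719 h(4,51)=(4*31+51)%997=175 h(18,3)=(18*31+3)%997=561 -> [719, 175, 561]
  L2: h(719,175)=(719*31+175)%997=530 h(561,561)=(561*31+561)%997=6 -> [530, 6]
  L3: h(530,6)=(530*31+6)%997=484 -> [484]
  root=484
After append 78 (leaves=[53, 73, 4, 51, 18, 3, 78]):
  L0: [53, 73, 4, 51, 18, 3, 78]
  L1: h(53,73)=(53*31+73)%997=719 h(4,51)=(4*31+51)%997=175 h(18,3)=(18*31+3)%997=561 h(78,78)=(78*31+78)%997=502 -> [719, 175, 561, 502]
  L2: h(719,175)=(719*31+175)%997=530 h(561,502)=(561*31+502)%997=944 -> [530, 944]
  L3: h(530,944)=(530*31+944)%997=425 -> [425]
  root=425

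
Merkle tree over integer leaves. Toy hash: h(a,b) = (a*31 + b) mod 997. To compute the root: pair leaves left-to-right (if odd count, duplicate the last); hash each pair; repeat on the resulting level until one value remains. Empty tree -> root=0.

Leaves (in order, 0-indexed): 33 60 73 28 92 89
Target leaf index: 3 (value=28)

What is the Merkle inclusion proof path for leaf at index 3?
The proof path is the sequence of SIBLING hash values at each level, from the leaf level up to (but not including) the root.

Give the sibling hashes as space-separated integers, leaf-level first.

L0 (leaves): [33, 60, 73, 28, 92, 89], target index=3
L1: h(33,60)=(33*31+60)%997=86 [pair 0] h(73,28)=(73*31+28)%997=297 [pair 1] h(92,89)=(92*31+89)%997=947 [pair 2] -> [86, 297, 947]
  Sibling for proof at L0: 73
L2: h(86,297)=(86*31+297)%997=969 [pair 0] h(947,947)=(947*31+947)%997=394 [pair 1] -> [969, 394]
  Sibling for proof at L1: 86
L3: h(969,394)=(969*31+394)%997=523 [pair 0] -> [523]
  Sibling for proof at L2: 394
Root: 523
Proof path (sibling hashes from leaf to root): [73, 86, 394]

Answer: 73 86 394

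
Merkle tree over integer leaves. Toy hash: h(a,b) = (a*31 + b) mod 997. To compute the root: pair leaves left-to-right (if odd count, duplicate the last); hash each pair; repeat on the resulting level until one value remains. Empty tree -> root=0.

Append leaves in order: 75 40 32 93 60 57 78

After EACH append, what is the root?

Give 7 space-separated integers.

After append 75 (leaves=[75]):
  L0: [75]
  root=75
After append 40 (leaves=[75, 40]):
  L0: [75, 40]
  L1: h(75,40)=(75*31+40)%997=371 -> [371]
  root=371
After append 32 (leaves=[75, 40, 32]):
  L0: [75, 40, 32]
  L1: h(75,40)=(75*31+40)%997=371 h(32,32)=(32*31+32)%997=27 -> [371, 27]
  L2: h(371,27)=(371*31+27)%997=561 -> [561]
  root=561
After append 93 (leaves=[75, 40, 32, 93]):
  L0: [75, 40, 32, 93]
  L1: h(75,40)=(75*31+40)%997=371 h(32,93)=(32*31+93)%997=88 -> [371, 88]
  L2: h(371,88)=(371*31+88)%997=622 -> [622]
  root=622
After append 60 (leaves=[75, 40, 32, 93, 60]):
  L0: [75, 40, 32, 93, 60]
  L1: h(75,40)=(75*31+40)%997=371 h(32,93)=(32*31+93)%997=88 h(60,60)=(60*31+60)%997=923 -> [371, 88, 923]
  L2: h(371,88)=(371*31+88)%997=622 h(923,923)=(923*31+923)%997=623 -> [622, 623]
  L3: h(622,623)=(622*31+623)%997=962 -> [962]
  root=962
After append 57 (leaves=[75, 40, 32, 93, 60, 57]):
  L0: [75, 40, 32, 93, 60, 57]
  L1: h(75,40)=(75*31+40)%997=371 h(32,93)=(32*31+93)%997=88 h(60,57)=(60*31+57)%997=920 -> [371, 88, 920]
  L2: h(371,88)=(371*31+88)%997=622 h(920,920)=(920*31+920)%997=527 -> [622, 527]
  L3: h(622,527)=(622*31+527)%997=866 -> [866]
  root=866
After append 78 (leaves=[75, 40, 32, 93, 60, 57, 78]):
  L0: [75, 40, 32, 93, 60, 57, 78]
  L1: h(75,40)=(75*31+40)%997=371 h(32,93)=(32*31+93)%997=88 h(60,57)=(60*31+57)%997=920 h(78,78)=(78*31+78)%997=502 -> [371, 88, 920, 502]
  L2: h(371,88)=(371*31+88)%997=622 h(920,502)=(920*31+502)%997=109 -> [622, 109]
  L3: h(622,109)=(622*31+109)%997=448 -> [448]
  root=448

Answer: 75 371 561 622 962 866 448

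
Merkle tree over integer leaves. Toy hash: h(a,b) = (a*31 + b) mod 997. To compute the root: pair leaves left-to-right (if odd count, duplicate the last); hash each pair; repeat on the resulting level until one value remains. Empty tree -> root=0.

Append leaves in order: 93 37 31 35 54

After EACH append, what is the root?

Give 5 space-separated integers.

Answer: 93 926 785 789 992

Derivation:
After append 93 (leaves=[93]):
  L0: [93]
  root=93
After append 37 (leaves=[93, 37]):
  L0: [93, 37]
  L1: h(93,37)=(93*31+37)%997=926 -> [926]
  root=926
After append 31 (leaves=[93, 37, 31]):
  L0: [93, 37, 31]
  L1: h(93,37)=(93*31+37)%997=926 h(31,31)=(31*31+31)%997=992 -> [926, 992]
  L2: h(926,992)=(926*31+992)%997=785 -> [785]
  root=785
After append 35 (leaves=[93, 37, 31, 35]):
  L0: [93, 37, 31, 35]
  L1: h(93,37)=(93*31+37)%997=926 h(31,35)=(31*31+35)%997=996 -> [926, 996]
  L2: h(926,996)=(926*31+996)%997=789 -> [789]
  root=789
After append 54 (leaves=[93, 37, 31, 35, 54]):
  L0: [93, 37, 31, 35, 54]
  L1: h(93,37)=(93*31+37)%997=926 h(31,35)=(31*31+35)%997=996 h(54,54)=(54*31+54)%997=731 -> [926, 996, 731]
  L2: h(926,996)=(926*31+996)%997=789 h(731,731)=(731*31+731)%997=461 -> [789, 461]
  L3: h(789,461)=(789*31+461)%997=992 -> [992]
  root=992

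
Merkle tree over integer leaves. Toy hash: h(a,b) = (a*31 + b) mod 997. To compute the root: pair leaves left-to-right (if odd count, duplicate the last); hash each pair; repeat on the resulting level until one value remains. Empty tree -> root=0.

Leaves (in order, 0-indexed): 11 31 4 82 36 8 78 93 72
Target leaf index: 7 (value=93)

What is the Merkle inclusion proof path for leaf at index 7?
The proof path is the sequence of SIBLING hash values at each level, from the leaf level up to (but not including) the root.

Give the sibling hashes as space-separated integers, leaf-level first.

Answer: 78 127 771 394

Derivation:
L0 (leaves): [11, 31, 4, 82, 36, 8, 78, 93, 72], target index=7
L1: h(11,31)=(11*31+31)%997=372 [pair 0] h(4,82)=(4*31+82)%997=206 [pair 1] h(36,8)=(36*31+8)%997=127 [pair 2] h(78,93)=(78*31+93)%997=517 [pair 3] h(72,72)=(72*31+72)%997=310 [pair 4] -> [372, 206, 127, 517, 310]
  Sibling for proof at L0: 78
L2: h(372,206)=(372*31+206)%997=771 [pair 0] h(127,517)=(127*31+517)%997=466 [pair 1] h(310,310)=(310*31+310)%997=947 [pair 2] -> [771, 466, 947]
  Sibling for proof at L1: 127
L3: h(771,466)=(771*31+466)%997=439 [pair 0] h(947,947)=(947*31+947)%997=394 [pair 1] -> [439, 394]
  Sibling for proof at L2: 771
L4: h(439,394)=(439*31+394)%997=45 [pair 0] -> [45]
  Sibling for proof at L3: 394
Root: 45
Proof path (sibling hashes from leaf to root): [78, 127, 771, 394]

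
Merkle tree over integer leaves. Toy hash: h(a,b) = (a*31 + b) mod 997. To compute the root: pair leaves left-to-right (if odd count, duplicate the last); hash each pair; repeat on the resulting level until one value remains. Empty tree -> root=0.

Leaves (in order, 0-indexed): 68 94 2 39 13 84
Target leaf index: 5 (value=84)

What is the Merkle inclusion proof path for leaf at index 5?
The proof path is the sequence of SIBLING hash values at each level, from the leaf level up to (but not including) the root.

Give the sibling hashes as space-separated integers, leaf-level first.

L0 (leaves): [68, 94, 2, 39, 13, 84], target index=5
L1: h(68,94)=(68*31+94)%997=208 [pair 0] h(2,39)=(2*31+39)%997=101 [pair 1] h(13,84)=(13*31+84)%997=487 [pair 2] -> [208, 101, 487]
  Sibling for proof at L0: 13
L2: h(208,101)=(208*31+101)%997=567 [pair 0] h(487,487)=(487*31+487)%997=629 [pair 1] -> [567, 629]
  Sibling for proof at L1: 487
L3: h(567,629)=(567*31+629)%997=260 [pair 0] -> [260]
  Sibling for proof at L2: 567
Root: 260
Proof path (sibling hashes from leaf to root): [13, 487, 567]

Answer: 13 487 567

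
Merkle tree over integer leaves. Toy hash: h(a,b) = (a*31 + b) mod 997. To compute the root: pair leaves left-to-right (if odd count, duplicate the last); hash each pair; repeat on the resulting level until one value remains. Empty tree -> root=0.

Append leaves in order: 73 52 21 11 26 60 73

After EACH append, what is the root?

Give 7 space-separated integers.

After append 73 (leaves=[73]):
  L0: [73]
  root=73
After append 52 (leaves=[73, 52]):
  L0: [73, 52]
  L1: h(73,52)=(73*31+52)%997=321 -> [321]
  root=321
After append 21 (leaves=[73, 52, 21]):
  L0: [73, 52, 21]
  L1: h(73,52)=(73*31+52)%997=321 h(21,21)=(21*31+21)%997=672 -> [321, 672]
  L2: h(321,672)=(321*31+672)%997=653 -> [653]
  root=653
After append 11 (leaves=[73, 52, 21, 11]):
  L0: [73, 52, 21, 11]
  L1: h(73,52)=(73*31+52)%997=321 h(21,11)=(21*31+11)%997=662 -> [321, 662]
  L2: h(321,662)=(321*31+662)%997=643 -> [643]
  root=643
After append 26 (leaves=[73, 52, 21, 11, 26]):
  L0: [73, 52, 21, 11, 26]
  L1: h(73,52)=(73*31+52)%997=321 h(21,11)=(21*31+11)%997=662 h(26,26)=(26*31+26)%997=832 -> [321, 662, 832]
  L2: h(321,662)=(321*31+662)%997=643 h(832,832)=(832*31+832)%997=702 -> [643, 702]
  L3: h(643,702)=(643*31+702)%997=695 -> [695]
  root=695
After append 60 (leaves=[73, 52, 21, 11, 26, 60]):
  L0: [73, 52, 21, 11, 26, 60]
  L1: h(73,52)=(73*31+52)%997=321 h(21,11)=(21*31+11)%997=662 h(26,60)=(26*31+60)%997=866 -> [321, 662, 866]
  L2: h(321,662)=(321*31+662)%997=643 h(866,866)=(866*31+866)%997=793 -> [643, 793]
  L3: h(643,793)=(643*31+793)%997=786 -> [786]
  root=786
After append 73 (leaves=[73, 52, 21, 11, 26, 60, 73]):
  L0: [73, 52, 21, 11, 26, 60, 73]
  L1: h(73,52)=(73*31+52)%997=321 h(21,11)=(21*31+11)%997=662 h(26,60)=(26*31+60)%997=866 h(73,73)=(73*31+73)%997=342 -> [321, 662, 866, 342]
  L2: h(321,662)=(321*31+662)%997=643 h(866,342)=(866*31+342)%997=269 -> [643, 269]
  L3: h(643,269)=(643*31+269)%997=262 -> [262]
  root=262

Answer: 73 321 653 643 695 786 262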